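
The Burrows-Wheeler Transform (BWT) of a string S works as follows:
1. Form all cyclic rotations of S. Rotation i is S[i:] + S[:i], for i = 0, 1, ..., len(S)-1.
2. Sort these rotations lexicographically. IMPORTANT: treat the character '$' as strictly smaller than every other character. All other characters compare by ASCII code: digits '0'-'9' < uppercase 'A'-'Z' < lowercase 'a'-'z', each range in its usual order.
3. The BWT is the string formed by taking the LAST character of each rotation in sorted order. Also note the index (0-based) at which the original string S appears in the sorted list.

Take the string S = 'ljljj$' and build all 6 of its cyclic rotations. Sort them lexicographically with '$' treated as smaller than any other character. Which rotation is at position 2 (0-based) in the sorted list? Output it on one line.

All 6 rotations (rotation i = S[i:]+S[:i]):
  rot[0] = ljljj$
  rot[1] = jljj$l
  rot[2] = ljj$lj
  rot[3] = jj$ljl
  rot[4] = j$ljlj
  rot[5] = $ljljj
Sorted (with $ < everything):
  sorted[0] = $ljljj
  sorted[1] = j$ljlj
  sorted[2] = jj$ljl
  sorted[3] = jljj$l
  sorted[4] = ljj$lj
  sorted[5] = ljljj$
sorted[2] = jj$ljl

Answer: jj$ljl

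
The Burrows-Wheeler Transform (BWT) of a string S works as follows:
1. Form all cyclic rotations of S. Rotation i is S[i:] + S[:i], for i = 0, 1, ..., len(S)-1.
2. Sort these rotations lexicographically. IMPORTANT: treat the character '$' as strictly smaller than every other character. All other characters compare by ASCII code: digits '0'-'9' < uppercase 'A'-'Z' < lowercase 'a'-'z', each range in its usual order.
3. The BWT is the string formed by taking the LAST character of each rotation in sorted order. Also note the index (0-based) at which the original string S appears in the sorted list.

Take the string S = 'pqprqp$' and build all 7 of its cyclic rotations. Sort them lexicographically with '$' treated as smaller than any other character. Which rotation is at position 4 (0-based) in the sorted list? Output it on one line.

Answer: qp$pqpr

Derivation:
All 7 rotations (rotation i = S[i:]+S[:i]):
  rot[0] = pqprqp$
  rot[1] = qprqp$p
  rot[2] = prqp$pq
  rot[3] = rqp$pqp
  rot[4] = qp$pqpr
  rot[5] = p$pqprq
  rot[6] = $pqprqp
Sorted (with $ < everything):
  sorted[0] = $pqprqp
  sorted[1] = p$pqprq
  sorted[2] = pqprqp$
  sorted[3] = prqp$pq
  sorted[4] = qp$pqpr
  sorted[5] = qprqp$p
  sorted[6] = rqp$pqp
sorted[4] = qp$pqpr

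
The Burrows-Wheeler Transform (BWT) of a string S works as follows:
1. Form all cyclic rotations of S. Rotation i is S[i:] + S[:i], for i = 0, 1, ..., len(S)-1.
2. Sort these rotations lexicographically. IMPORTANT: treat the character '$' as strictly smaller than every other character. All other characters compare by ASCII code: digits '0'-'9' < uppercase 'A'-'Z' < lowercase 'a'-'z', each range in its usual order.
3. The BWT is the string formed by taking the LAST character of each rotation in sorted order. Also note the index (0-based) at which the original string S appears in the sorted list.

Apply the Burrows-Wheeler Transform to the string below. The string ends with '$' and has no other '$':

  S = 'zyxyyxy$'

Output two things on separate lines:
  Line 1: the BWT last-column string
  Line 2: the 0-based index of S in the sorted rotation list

All 8 rotations (rotation i = S[i:]+S[:i]):
  rot[0] = zyxyyxy$
  rot[1] = yxyyxy$z
  rot[2] = xyyxy$zy
  rot[3] = yyxy$zyx
  rot[4] = yxy$zyxy
  rot[5] = xy$zyxyy
  rot[6] = y$zyxyyx
  rot[7] = $zyxyyxy
Sorted (with $ < everything):
  sorted[0] = $zyxyyxy  (last char: 'y')
  sorted[1] = xy$zyxyy  (last char: 'y')
  sorted[2] = xyyxy$zy  (last char: 'y')
  sorted[3] = y$zyxyyx  (last char: 'x')
  sorted[4] = yxy$zyxy  (last char: 'y')
  sorted[5] = yxyyxy$z  (last char: 'z')
  sorted[6] = yyxy$zyx  (last char: 'x')
  sorted[7] = zyxyyxy$  (last char: '$')
Last column: yyyxyzx$
Original string S is at sorted index 7

Answer: yyyxyzx$
7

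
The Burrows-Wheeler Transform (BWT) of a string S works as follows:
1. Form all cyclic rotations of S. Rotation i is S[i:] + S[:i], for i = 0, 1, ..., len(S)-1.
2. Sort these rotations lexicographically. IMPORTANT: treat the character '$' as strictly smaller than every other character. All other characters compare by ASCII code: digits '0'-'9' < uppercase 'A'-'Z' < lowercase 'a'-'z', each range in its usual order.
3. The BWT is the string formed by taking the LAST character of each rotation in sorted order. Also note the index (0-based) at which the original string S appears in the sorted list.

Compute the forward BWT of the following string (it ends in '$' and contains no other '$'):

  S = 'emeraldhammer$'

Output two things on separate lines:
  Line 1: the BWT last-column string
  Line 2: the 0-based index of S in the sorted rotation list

All 14 rotations (rotation i = S[i:]+S[:i]):
  rot[0] = emeraldhammer$
  rot[1] = meraldhammer$e
  rot[2] = eraldhammer$em
  rot[3] = raldhammer$eme
  rot[4] = aldhammer$emer
  rot[5] = ldhammer$emera
  rot[6] = dhammer$emeral
  rot[7] = hammer$emerald
  rot[8] = ammer$emeraldh
  rot[9] = mmer$emeraldha
  rot[10] = mer$emeraldham
  rot[11] = er$emeraldhamm
  rot[12] = r$emeraldhamme
  rot[13] = $emeraldhammer
Sorted (with $ < everything):
  sorted[0] = $emeraldhammer  (last char: 'r')
  sorted[1] = aldhammer$emer  (last char: 'r')
  sorted[2] = ammer$emeraldh  (last char: 'h')
  sorted[3] = dhammer$emeral  (last char: 'l')
  sorted[4] = emeraldhammer$  (last char: '$')
  sorted[5] = er$emeraldhamm  (last char: 'm')
  sorted[6] = eraldhammer$em  (last char: 'm')
  sorted[7] = hammer$emerald  (last char: 'd')
  sorted[8] = ldhammer$emera  (last char: 'a')
  sorted[9] = mer$emeraldham  (last char: 'm')
  sorted[10] = meraldhammer$e  (last char: 'e')
  sorted[11] = mmer$emeraldha  (last char: 'a')
  sorted[12] = r$emeraldhamme  (last char: 'e')
  sorted[13] = raldhammer$eme  (last char: 'e')
Last column: rrhl$mmdameaee
Original string S is at sorted index 4

Answer: rrhl$mmdameaee
4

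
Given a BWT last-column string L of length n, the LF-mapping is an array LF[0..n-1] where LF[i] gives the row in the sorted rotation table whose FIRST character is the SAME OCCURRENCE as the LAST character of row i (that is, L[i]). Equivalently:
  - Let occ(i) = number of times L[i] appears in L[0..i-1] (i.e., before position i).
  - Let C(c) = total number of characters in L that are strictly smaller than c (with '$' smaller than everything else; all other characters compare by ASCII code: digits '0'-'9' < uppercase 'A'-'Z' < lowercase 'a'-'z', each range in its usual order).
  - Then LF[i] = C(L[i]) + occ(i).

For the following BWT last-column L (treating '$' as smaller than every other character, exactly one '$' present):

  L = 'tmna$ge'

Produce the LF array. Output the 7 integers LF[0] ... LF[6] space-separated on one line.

Answer: 6 4 5 1 0 3 2

Derivation:
Char counts: '$':1, 'a':1, 'e':1, 'g':1, 'm':1, 'n':1, 't':1
C (first-col start): C('$')=0, C('a')=1, C('e')=2, C('g')=3, C('m')=4, C('n')=5, C('t')=6
L[0]='t': occ=0, LF[0]=C('t')+0=6+0=6
L[1]='m': occ=0, LF[1]=C('m')+0=4+0=4
L[2]='n': occ=0, LF[2]=C('n')+0=5+0=5
L[3]='a': occ=0, LF[3]=C('a')+0=1+0=1
L[4]='$': occ=0, LF[4]=C('$')+0=0+0=0
L[5]='g': occ=0, LF[5]=C('g')+0=3+0=3
L[6]='e': occ=0, LF[6]=C('e')+0=2+0=2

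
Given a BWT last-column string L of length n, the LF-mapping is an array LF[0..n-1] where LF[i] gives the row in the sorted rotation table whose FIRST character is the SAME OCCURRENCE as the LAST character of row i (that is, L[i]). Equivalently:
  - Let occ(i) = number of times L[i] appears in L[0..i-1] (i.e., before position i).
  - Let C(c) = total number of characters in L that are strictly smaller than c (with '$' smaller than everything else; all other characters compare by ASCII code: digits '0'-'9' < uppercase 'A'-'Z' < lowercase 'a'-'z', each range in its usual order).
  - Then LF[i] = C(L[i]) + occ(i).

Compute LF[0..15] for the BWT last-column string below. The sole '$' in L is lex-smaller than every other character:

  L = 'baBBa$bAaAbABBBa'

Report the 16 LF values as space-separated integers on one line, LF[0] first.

Answer: 13 9 4 5 10 0 14 1 11 2 15 3 6 7 8 12

Derivation:
Char counts: '$':1, 'A':3, 'B':5, 'a':4, 'b':3
C (first-col start): C('$')=0, C('A')=1, C('B')=4, C('a')=9, C('b')=13
L[0]='b': occ=0, LF[0]=C('b')+0=13+0=13
L[1]='a': occ=0, LF[1]=C('a')+0=9+0=9
L[2]='B': occ=0, LF[2]=C('B')+0=4+0=4
L[3]='B': occ=1, LF[3]=C('B')+1=4+1=5
L[4]='a': occ=1, LF[4]=C('a')+1=9+1=10
L[5]='$': occ=0, LF[5]=C('$')+0=0+0=0
L[6]='b': occ=1, LF[6]=C('b')+1=13+1=14
L[7]='A': occ=0, LF[7]=C('A')+0=1+0=1
L[8]='a': occ=2, LF[8]=C('a')+2=9+2=11
L[9]='A': occ=1, LF[9]=C('A')+1=1+1=2
L[10]='b': occ=2, LF[10]=C('b')+2=13+2=15
L[11]='A': occ=2, LF[11]=C('A')+2=1+2=3
L[12]='B': occ=2, LF[12]=C('B')+2=4+2=6
L[13]='B': occ=3, LF[13]=C('B')+3=4+3=7
L[14]='B': occ=4, LF[14]=C('B')+4=4+4=8
L[15]='a': occ=3, LF[15]=C('a')+3=9+3=12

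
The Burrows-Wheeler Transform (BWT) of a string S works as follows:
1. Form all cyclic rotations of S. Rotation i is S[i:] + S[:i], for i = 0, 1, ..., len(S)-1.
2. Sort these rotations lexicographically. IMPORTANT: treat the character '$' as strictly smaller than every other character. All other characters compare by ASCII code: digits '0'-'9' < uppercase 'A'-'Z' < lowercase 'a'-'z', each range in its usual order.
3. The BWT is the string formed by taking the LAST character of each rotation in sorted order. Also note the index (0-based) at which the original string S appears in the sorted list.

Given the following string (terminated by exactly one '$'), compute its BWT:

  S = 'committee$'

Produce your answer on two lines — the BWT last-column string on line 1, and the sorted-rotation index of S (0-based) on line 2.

Answer: e$etmmocti
1

Derivation:
All 10 rotations (rotation i = S[i:]+S[:i]):
  rot[0] = committee$
  rot[1] = ommittee$c
  rot[2] = mmittee$co
  rot[3] = mittee$com
  rot[4] = ittee$comm
  rot[5] = ttee$commi
  rot[6] = tee$commit
  rot[7] = ee$committ
  rot[8] = e$committe
  rot[9] = $committee
Sorted (with $ < everything):
  sorted[0] = $committee  (last char: 'e')
  sorted[1] = committee$  (last char: '$')
  sorted[2] = e$committe  (last char: 'e')
  sorted[3] = ee$committ  (last char: 't')
  sorted[4] = ittee$comm  (last char: 'm')
  sorted[5] = mittee$com  (last char: 'm')
  sorted[6] = mmittee$co  (last char: 'o')
  sorted[7] = ommittee$c  (last char: 'c')
  sorted[8] = tee$commit  (last char: 't')
  sorted[9] = ttee$commi  (last char: 'i')
Last column: e$etmmocti
Original string S is at sorted index 1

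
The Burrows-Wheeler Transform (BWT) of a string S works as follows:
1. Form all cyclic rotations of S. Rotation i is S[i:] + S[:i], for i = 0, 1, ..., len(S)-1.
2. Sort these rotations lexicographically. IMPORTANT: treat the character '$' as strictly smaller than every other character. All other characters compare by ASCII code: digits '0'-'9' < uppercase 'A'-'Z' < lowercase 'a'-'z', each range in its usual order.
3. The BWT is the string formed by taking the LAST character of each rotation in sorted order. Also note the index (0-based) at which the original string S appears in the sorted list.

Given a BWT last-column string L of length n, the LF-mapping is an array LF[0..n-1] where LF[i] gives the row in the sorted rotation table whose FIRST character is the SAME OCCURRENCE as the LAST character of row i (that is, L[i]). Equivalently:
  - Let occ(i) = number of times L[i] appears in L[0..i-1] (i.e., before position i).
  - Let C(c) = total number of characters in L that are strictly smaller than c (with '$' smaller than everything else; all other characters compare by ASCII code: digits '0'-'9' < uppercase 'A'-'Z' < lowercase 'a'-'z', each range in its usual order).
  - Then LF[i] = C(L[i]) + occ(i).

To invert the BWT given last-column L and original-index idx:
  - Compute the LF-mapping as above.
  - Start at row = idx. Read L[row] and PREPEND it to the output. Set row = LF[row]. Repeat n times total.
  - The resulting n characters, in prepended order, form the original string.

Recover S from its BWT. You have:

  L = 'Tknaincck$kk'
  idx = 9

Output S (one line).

Answer: knickknackT$

Derivation:
LF mapping: 1 6 10 2 5 11 3 4 7 0 8 9
Walk LF starting at row 9, prepending L[row]:
  step 1: row=9, L[9]='$', prepend. Next row=LF[9]=0
  step 2: row=0, L[0]='T', prepend. Next row=LF[0]=1
  step 3: row=1, L[1]='k', prepend. Next row=LF[1]=6
  step 4: row=6, L[6]='c', prepend. Next row=LF[6]=3
  step 5: row=3, L[3]='a', prepend. Next row=LF[3]=2
  step 6: row=2, L[2]='n', prepend. Next row=LF[2]=10
  step 7: row=10, L[10]='k', prepend. Next row=LF[10]=8
  step 8: row=8, L[8]='k', prepend. Next row=LF[8]=7
  step 9: row=7, L[7]='c', prepend. Next row=LF[7]=4
  step 10: row=4, L[4]='i', prepend. Next row=LF[4]=5
  step 11: row=5, L[5]='n', prepend. Next row=LF[5]=11
  step 12: row=11, L[11]='k', prepend. Next row=LF[11]=9
Reversed output: knickknackT$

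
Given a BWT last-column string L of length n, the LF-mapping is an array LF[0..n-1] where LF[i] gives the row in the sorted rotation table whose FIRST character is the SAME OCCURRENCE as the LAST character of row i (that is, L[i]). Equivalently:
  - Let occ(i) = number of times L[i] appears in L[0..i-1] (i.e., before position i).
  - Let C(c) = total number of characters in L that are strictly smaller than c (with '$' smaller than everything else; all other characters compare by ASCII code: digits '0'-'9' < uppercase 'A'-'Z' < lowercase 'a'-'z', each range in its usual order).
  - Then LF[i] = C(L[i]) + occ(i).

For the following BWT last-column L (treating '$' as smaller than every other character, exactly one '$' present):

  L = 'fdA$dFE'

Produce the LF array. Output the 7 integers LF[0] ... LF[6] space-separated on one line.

Answer: 6 4 1 0 5 3 2

Derivation:
Char counts: '$':1, 'A':1, 'E':1, 'F':1, 'd':2, 'f':1
C (first-col start): C('$')=0, C('A')=1, C('E')=2, C('F')=3, C('d')=4, C('f')=6
L[0]='f': occ=0, LF[0]=C('f')+0=6+0=6
L[1]='d': occ=0, LF[1]=C('d')+0=4+0=4
L[2]='A': occ=0, LF[2]=C('A')+0=1+0=1
L[3]='$': occ=0, LF[3]=C('$')+0=0+0=0
L[4]='d': occ=1, LF[4]=C('d')+1=4+1=5
L[5]='F': occ=0, LF[5]=C('F')+0=3+0=3
L[6]='E': occ=0, LF[6]=C('E')+0=2+0=2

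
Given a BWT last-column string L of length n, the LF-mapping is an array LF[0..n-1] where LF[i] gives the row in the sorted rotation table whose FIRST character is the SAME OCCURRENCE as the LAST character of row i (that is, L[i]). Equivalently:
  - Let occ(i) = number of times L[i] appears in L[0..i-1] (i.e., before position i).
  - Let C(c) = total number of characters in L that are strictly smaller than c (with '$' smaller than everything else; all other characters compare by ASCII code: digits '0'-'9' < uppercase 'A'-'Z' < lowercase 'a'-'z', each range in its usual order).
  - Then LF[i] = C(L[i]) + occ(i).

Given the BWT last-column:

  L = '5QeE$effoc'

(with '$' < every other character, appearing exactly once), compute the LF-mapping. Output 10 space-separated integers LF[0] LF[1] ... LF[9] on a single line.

Char counts: '$':1, '5':1, 'E':1, 'Q':1, 'c':1, 'e':2, 'f':2, 'o':1
C (first-col start): C('$')=0, C('5')=1, C('E')=2, C('Q')=3, C('c')=4, C('e')=5, C('f')=7, C('o')=9
L[0]='5': occ=0, LF[0]=C('5')+0=1+0=1
L[1]='Q': occ=0, LF[1]=C('Q')+0=3+0=3
L[2]='e': occ=0, LF[2]=C('e')+0=5+0=5
L[3]='E': occ=0, LF[3]=C('E')+0=2+0=2
L[4]='$': occ=0, LF[4]=C('$')+0=0+0=0
L[5]='e': occ=1, LF[5]=C('e')+1=5+1=6
L[6]='f': occ=0, LF[6]=C('f')+0=7+0=7
L[7]='f': occ=1, LF[7]=C('f')+1=7+1=8
L[8]='o': occ=0, LF[8]=C('o')+0=9+0=9
L[9]='c': occ=0, LF[9]=C('c')+0=4+0=4

Answer: 1 3 5 2 0 6 7 8 9 4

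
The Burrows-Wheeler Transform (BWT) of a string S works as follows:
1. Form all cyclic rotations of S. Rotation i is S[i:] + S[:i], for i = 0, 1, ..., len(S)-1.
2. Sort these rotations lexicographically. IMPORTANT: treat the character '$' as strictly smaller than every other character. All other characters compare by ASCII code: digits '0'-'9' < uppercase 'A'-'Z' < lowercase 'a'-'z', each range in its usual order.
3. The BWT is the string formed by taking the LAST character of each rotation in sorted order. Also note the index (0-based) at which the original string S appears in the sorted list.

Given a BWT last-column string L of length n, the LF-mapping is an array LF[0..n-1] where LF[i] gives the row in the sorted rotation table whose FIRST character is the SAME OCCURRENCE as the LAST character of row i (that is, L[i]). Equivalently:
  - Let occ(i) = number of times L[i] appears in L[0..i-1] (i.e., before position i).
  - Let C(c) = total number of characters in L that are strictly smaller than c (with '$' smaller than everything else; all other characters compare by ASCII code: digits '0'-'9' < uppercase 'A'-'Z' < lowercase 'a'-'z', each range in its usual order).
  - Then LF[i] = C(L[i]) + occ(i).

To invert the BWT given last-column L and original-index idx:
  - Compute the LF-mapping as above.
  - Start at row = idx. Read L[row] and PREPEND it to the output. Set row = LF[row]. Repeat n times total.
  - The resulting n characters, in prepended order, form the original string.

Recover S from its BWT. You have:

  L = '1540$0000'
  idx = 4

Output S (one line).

LF mapping: 6 8 7 1 0 2 3 4 5
Walk LF starting at row 4, prepending L[row]:
  step 1: row=4, L[4]='$', prepend. Next row=LF[4]=0
  step 2: row=0, L[0]='1', prepend. Next row=LF[0]=6
  step 3: row=6, L[6]='0', prepend. Next row=LF[6]=3
  step 4: row=3, L[3]='0', prepend. Next row=LF[3]=1
  step 5: row=1, L[1]='5', prepend. Next row=LF[1]=8
  step 6: row=8, L[8]='0', prepend. Next row=LF[8]=5
  step 7: row=5, L[5]='0', prepend. Next row=LF[5]=2
  step 8: row=2, L[2]='4', prepend. Next row=LF[2]=7
  step 9: row=7, L[7]='0', prepend. Next row=LF[7]=4
Reversed output: 04005001$

Answer: 04005001$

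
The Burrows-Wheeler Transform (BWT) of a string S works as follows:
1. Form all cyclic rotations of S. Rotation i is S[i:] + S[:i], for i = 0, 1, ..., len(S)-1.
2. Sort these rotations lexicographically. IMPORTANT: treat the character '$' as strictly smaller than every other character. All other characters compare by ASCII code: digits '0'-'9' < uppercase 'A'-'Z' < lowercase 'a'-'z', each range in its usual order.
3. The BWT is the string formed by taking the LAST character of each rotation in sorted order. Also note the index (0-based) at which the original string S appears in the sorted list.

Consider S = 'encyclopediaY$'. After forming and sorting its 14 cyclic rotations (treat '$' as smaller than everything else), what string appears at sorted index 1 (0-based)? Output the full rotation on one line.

All 14 rotations (rotation i = S[i:]+S[:i]):
  rot[0] = encyclopediaY$
  rot[1] = ncyclopediaY$e
  rot[2] = cyclopediaY$en
  rot[3] = yclopediaY$enc
  rot[4] = clopediaY$ency
  rot[5] = lopediaY$encyc
  rot[6] = opediaY$encycl
  rot[7] = pediaY$encyclo
  rot[8] = ediaY$encyclop
  rot[9] = diaY$encyclope
  rot[10] = iaY$encycloped
  rot[11] = aY$encyclopedi
  rot[12] = Y$encyclopedia
  rot[13] = $encyclopediaY
Sorted (with $ < everything):
  sorted[0] = $encyclopediaY
  sorted[1] = Y$encyclopedia
  sorted[2] = aY$encyclopedi
  sorted[3] = clopediaY$ency
  sorted[4] = cyclopediaY$en
  sorted[5] = diaY$encyclope
  sorted[6] = ediaY$encyclop
  sorted[7] = encyclopediaY$
  sorted[8] = iaY$encycloped
  sorted[9] = lopediaY$encyc
  sorted[10] = ncyclopediaY$e
  sorted[11] = opediaY$encycl
  sorted[12] = pediaY$encyclo
  sorted[13] = yclopediaY$enc
sorted[1] = Y$encyclopedia

Answer: Y$encyclopedia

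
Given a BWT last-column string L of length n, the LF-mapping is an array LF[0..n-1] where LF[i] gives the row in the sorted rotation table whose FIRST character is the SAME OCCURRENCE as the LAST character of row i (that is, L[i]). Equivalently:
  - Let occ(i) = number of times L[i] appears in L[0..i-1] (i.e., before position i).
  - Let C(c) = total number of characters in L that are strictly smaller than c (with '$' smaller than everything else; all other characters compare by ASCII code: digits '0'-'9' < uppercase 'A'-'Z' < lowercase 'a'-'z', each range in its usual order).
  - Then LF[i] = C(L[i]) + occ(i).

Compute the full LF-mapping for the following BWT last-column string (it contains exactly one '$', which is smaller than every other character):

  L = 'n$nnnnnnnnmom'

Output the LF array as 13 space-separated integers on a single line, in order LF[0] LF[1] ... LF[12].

Answer: 3 0 4 5 6 7 8 9 10 11 1 12 2

Derivation:
Char counts: '$':1, 'm':2, 'n':9, 'o':1
C (first-col start): C('$')=0, C('m')=1, C('n')=3, C('o')=12
L[0]='n': occ=0, LF[0]=C('n')+0=3+0=3
L[1]='$': occ=0, LF[1]=C('$')+0=0+0=0
L[2]='n': occ=1, LF[2]=C('n')+1=3+1=4
L[3]='n': occ=2, LF[3]=C('n')+2=3+2=5
L[4]='n': occ=3, LF[4]=C('n')+3=3+3=6
L[5]='n': occ=4, LF[5]=C('n')+4=3+4=7
L[6]='n': occ=5, LF[6]=C('n')+5=3+5=8
L[7]='n': occ=6, LF[7]=C('n')+6=3+6=9
L[8]='n': occ=7, LF[8]=C('n')+7=3+7=10
L[9]='n': occ=8, LF[9]=C('n')+8=3+8=11
L[10]='m': occ=0, LF[10]=C('m')+0=1+0=1
L[11]='o': occ=0, LF[11]=C('o')+0=12+0=12
L[12]='m': occ=1, LF[12]=C('m')+1=1+1=2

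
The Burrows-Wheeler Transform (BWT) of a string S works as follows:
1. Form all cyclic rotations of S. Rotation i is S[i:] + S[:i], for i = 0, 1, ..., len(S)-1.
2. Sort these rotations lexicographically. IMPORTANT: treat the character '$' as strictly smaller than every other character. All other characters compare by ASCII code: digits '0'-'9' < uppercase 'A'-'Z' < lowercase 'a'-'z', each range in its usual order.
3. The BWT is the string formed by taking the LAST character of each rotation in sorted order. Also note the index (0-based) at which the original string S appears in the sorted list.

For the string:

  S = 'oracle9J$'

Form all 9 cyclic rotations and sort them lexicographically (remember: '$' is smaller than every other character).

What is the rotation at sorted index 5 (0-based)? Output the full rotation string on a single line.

Answer: e9J$oracl

Derivation:
All 9 rotations (rotation i = S[i:]+S[:i]):
  rot[0] = oracle9J$
  rot[1] = racle9J$o
  rot[2] = acle9J$or
  rot[3] = cle9J$ora
  rot[4] = le9J$orac
  rot[5] = e9J$oracl
  rot[6] = 9J$oracle
  rot[7] = J$oracle9
  rot[8] = $oracle9J
Sorted (with $ < everything):
  sorted[0] = $oracle9J
  sorted[1] = 9J$oracle
  sorted[2] = J$oracle9
  sorted[3] = acle9J$or
  sorted[4] = cle9J$ora
  sorted[5] = e9J$oracl
  sorted[6] = le9J$orac
  sorted[7] = oracle9J$
  sorted[8] = racle9J$o
sorted[5] = e9J$oracl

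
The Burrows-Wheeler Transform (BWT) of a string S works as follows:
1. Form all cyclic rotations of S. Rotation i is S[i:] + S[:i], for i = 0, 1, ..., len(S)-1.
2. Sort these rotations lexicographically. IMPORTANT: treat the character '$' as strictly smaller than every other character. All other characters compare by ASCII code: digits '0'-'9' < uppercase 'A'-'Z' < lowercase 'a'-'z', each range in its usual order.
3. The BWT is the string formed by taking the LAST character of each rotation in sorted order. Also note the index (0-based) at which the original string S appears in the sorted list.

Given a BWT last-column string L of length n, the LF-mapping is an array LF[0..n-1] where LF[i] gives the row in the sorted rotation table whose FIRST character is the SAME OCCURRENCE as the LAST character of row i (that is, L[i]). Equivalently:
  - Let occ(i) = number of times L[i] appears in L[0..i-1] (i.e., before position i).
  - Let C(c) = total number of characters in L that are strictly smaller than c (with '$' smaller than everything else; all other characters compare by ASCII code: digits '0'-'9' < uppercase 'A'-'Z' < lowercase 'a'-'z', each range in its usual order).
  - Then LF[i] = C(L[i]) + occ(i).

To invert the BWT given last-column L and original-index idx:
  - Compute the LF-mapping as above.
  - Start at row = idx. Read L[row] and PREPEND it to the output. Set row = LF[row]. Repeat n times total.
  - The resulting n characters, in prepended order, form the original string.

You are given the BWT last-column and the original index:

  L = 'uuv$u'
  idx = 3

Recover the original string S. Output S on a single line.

LF mapping: 1 2 4 0 3
Walk LF starting at row 3, prepending L[row]:
  step 1: row=3, L[3]='$', prepend. Next row=LF[3]=0
  step 2: row=0, L[0]='u', prepend. Next row=LF[0]=1
  step 3: row=1, L[1]='u', prepend. Next row=LF[1]=2
  step 4: row=2, L[2]='v', prepend. Next row=LF[2]=4
  step 5: row=4, L[4]='u', prepend. Next row=LF[4]=3
Reversed output: uvuu$

Answer: uvuu$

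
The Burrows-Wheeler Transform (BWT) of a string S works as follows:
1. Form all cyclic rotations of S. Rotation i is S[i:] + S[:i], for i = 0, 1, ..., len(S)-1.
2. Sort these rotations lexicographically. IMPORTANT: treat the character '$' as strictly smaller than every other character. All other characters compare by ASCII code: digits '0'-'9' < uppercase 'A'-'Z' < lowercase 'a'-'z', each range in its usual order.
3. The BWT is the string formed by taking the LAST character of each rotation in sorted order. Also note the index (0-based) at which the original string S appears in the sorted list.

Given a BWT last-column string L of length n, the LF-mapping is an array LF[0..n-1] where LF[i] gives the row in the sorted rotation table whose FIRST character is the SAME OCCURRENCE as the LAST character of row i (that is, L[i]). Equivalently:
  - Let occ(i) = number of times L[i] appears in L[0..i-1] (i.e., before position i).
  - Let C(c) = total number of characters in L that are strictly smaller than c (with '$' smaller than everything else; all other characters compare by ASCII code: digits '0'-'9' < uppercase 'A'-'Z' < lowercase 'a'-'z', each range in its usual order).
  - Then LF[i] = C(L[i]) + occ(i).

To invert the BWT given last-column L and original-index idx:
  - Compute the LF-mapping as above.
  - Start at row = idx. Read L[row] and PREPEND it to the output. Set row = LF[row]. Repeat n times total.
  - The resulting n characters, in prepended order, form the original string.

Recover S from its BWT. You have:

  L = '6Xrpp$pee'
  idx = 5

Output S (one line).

LF mapping: 1 2 8 5 6 0 7 3 4
Walk LF starting at row 5, prepending L[row]:
  step 1: row=5, L[5]='$', prepend. Next row=LF[5]=0
  step 2: row=0, L[0]='6', prepend. Next row=LF[0]=1
  step 3: row=1, L[1]='X', prepend. Next row=LF[1]=2
  step 4: row=2, L[2]='r', prepend. Next row=LF[2]=8
  step 5: row=8, L[8]='e', prepend. Next row=LF[8]=4
  step 6: row=4, L[4]='p', prepend. Next row=LF[4]=6
  step 7: row=6, L[6]='p', prepend. Next row=LF[6]=7
  step 8: row=7, L[7]='e', prepend. Next row=LF[7]=3
  step 9: row=3, L[3]='p', prepend. Next row=LF[3]=5
Reversed output: pepperX6$

Answer: pepperX6$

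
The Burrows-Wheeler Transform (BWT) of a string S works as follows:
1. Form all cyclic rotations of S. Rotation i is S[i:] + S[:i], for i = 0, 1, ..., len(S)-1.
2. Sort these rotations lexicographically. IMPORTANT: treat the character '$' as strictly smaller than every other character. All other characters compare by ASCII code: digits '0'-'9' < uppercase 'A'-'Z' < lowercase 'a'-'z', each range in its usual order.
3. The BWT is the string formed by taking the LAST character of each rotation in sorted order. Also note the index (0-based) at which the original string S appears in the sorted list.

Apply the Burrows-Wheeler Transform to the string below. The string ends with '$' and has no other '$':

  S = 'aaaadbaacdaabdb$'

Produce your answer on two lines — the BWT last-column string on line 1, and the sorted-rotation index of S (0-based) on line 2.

All 16 rotations (rotation i = S[i:]+S[:i]):
  rot[0] = aaaadbaacdaabdb$
  rot[1] = aaadbaacdaabdb$a
  rot[2] = aadbaacdaabdb$aa
  rot[3] = adbaacdaabdb$aaa
  rot[4] = dbaacdaabdb$aaaa
  rot[5] = baacdaabdb$aaaad
  rot[6] = aacdaabdb$aaaadb
  rot[7] = acdaabdb$aaaadba
  rot[8] = cdaabdb$aaaadbaa
  rot[9] = daabdb$aaaadbaac
  rot[10] = aabdb$aaaadbaacd
  rot[11] = abdb$aaaadbaacda
  rot[12] = bdb$aaaadbaacdaa
  rot[13] = db$aaaadbaacdaab
  rot[14] = b$aaaadbaacdaabd
  rot[15] = $aaaadbaacdaabdb
Sorted (with $ < everything):
  sorted[0] = $aaaadbaacdaabdb  (last char: 'b')
  sorted[1] = aaaadbaacdaabdb$  (last char: '$')
  sorted[2] = aaadbaacdaabdb$a  (last char: 'a')
  sorted[3] = aabdb$aaaadbaacd  (last char: 'd')
  sorted[4] = aacdaabdb$aaaadb  (last char: 'b')
  sorted[5] = aadbaacdaabdb$aa  (last char: 'a')
  sorted[6] = abdb$aaaadbaacda  (last char: 'a')
  sorted[7] = acdaabdb$aaaadba  (last char: 'a')
  sorted[8] = adbaacdaabdb$aaa  (last char: 'a')
  sorted[9] = b$aaaadbaacdaabd  (last char: 'd')
  sorted[10] = baacdaabdb$aaaad  (last char: 'd')
  sorted[11] = bdb$aaaadbaacdaa  (last char: 'a')
  sorted[12] = cdaabdb$aaaadbaa  (last char: 'a')
  sorted[13] = daabdb$aaaadbaac  (last char: 'c')
  sorted[14] = db$aaaadbaacdaab  (last char: 'b')
  sorted[15] = dbaacdaabdb$aaaa  (last char: 'a')
Last column: b$adbaaaaddaacba
Original string S is at sorted index 1

Answer: b$adbaaaaddaacba
1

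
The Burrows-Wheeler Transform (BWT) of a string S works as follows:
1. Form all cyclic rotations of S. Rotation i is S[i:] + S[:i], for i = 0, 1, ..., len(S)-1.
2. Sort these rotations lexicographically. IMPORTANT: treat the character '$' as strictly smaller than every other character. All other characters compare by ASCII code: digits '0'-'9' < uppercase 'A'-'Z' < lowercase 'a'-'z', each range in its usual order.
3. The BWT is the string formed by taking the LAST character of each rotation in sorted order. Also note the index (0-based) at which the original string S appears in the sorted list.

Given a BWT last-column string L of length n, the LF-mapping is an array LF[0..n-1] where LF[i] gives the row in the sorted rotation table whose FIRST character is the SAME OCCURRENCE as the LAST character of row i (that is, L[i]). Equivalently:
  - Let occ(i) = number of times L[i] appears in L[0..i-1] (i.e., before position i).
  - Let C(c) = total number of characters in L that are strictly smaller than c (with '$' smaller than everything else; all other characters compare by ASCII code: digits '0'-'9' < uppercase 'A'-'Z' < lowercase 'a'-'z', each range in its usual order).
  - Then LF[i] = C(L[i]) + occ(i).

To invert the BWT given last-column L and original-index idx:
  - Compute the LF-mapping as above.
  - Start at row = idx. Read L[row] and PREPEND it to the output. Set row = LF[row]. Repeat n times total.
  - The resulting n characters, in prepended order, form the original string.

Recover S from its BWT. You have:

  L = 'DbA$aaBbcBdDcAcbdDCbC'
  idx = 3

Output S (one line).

Answer: BCdcDaCcbbdaBDcbAAbD$

Derivation:
LF mapping: 7 12 1 0 10 11 3 13 16 4 19 8 17 2 18 14 20 9 5 15 6
Walk LF starting at row 3, prepending L[row]:
  step 1: row=3, L[3]='$', prepend. Next row=LF[3]=0
  step 2: row=0, L[0]='D', prepend. Next row=LF[0]=7
  step 3: row=7, L[7]='b', prepend. Next row=LF[7]=13
  step 4: row=13, L[13]='A', prepend. Next row=LF[13]=2
  step 5: row=2, L[2]='A', prepend. Next row=LF[2]=1
  step 6: row=1, L[1]='b', prepend. Next row=LF[1]=12
  step 7: row=12, L[12]='c', prepend. Next row=LF[12]=17
  step 8: row=17, L[17]='D', prepend. Next row=LF[17]=9
  step 9: row=9, L[9]='B', prepend. Next row=LF[9]=4
  step 10: row=4, L[4]='a', prepend. Next row=LF[4]=10
  step 11: row=10, L[10]='d', prepend. Next row=LF[10]=19
  step 12: row=19, L[19]='b', prepend. Next row=LF[19]=15
  step 13: row=15, L[15]='b', prepend. Next row=LF[15]=14
  step 14: row=14, L[14]='c', prepend. Next row=LF[14]=18
  step 15: row=18, L[18]='C', prepend. Next row=LF[18]=5
  step 16: row=5, L[5]='a', prepend. Next row=LF[5]=11
  step 17: row=11, L[11]='D', prepend. Next row=LF[11]=8
  step 18: row=8, L[8]='c', prepend. Next row=LF[8]=16
  step 19: row=16, L[16]='d', prepend. Next row=LF[16]=20
  step 20: row=20, L[20]='C', prepend. Next row=LF[20]=6
  step 21: row=6, L[6]='B', prepend. Next row=LF[6]=3
Reversed output: BCdcDaCcbbdaBDcbAAbD$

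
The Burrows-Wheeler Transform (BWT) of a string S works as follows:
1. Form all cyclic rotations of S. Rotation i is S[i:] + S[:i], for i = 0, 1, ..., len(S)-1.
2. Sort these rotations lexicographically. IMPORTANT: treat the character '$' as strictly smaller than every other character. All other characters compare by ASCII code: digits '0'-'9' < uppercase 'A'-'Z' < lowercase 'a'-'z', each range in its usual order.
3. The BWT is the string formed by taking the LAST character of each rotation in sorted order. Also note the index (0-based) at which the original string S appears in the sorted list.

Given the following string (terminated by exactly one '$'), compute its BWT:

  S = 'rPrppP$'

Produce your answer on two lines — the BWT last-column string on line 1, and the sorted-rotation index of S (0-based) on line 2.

All 7 rotations (rotation i = S[i:]+S[:i]):
  rot[0] = rPrppP$
  rot[1] = PrppP$r
  rot[2] = rppP$rP
  rot[3] = ppP$rPr
  rot[4] = pP$rPrp
  rot[5] = P$rPrpp
  rot[6] = $rPrppP
Sorted (with $ < everything):
  sorted[0] = $rPrppP  (last char: 'P')
  sorted[1] = P$rPrpp  (last char: 'p')
  sorted[2] = PrppP$r  (last char: 'r')
  sorted[3] = pP$rPrp  (last char: 'p')
  sorted[4] = ppP$rPr  (last char: 'r')
  sorted[5] = rPrppP$  (last char: '$')
  sorted[6] = rppP$rP  (last char: 'P')
Last column: Pprpr$P
Original string S is at sorted index 5

Answer: Pprpr$P
5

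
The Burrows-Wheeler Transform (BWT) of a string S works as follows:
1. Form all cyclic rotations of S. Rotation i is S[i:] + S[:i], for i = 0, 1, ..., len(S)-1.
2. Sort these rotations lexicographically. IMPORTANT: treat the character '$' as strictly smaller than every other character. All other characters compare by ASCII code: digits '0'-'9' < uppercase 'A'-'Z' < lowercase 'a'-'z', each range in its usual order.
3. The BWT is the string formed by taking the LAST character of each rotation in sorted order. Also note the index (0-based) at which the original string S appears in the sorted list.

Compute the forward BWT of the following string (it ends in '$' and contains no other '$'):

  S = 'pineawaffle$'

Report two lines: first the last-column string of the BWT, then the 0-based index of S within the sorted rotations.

Answer: ewelnafpfi$a
10

Derivation:
All 12 rotations (rotation i = S[i:]+S[:i]):
  rot[0] = pineawaffle$
  rot[1] = ineawaffle$p
  rot[2] = neawaffle$pi
  rot[3] = eawaffle$pin
  rot[4] = awaffle$pine
  rot[5] = waffle$pinea
  rot[6] = affle$pineaw
  rot[7] = ffle$pineawa
  rot[8] = fle$pineawaf
  rot[9] = le$pineawaff
  rot[10] = e$pineawaffl
  rot[11] = $pineawaffle
Sorted (with $ < everything):
  sorted[0] = $pineawaffle  (last char: 'e')
  sorted[1] = affle$pineaw  (last char: 'w')
  sorted[2] = awaffle$pine  (last char: 'e')
  sorted[3] = e$pineawaffl  (last char: 'l')
  sorted[4] = eawaffle$pin  (last char: 'n')
  sorted[5] = ffle$pineawa  (last char: 'a')
  sorted[6] = fle$pineawaf  (last char: 'f')
  sorted[7] = ineawaffle$p  (last char: 'p')
  sorted[8] = le$pineawaff  (last char: 'f')
  sorted[9] = neawaffle$pi  (last char: 'i')
  sorted[10] = pineawaffle$  (last char: '$')
  sorted[11] = waffle$pinea  (last char: 'a')
Last column: ewelnafpfi$a
Original string S is at sorted index 10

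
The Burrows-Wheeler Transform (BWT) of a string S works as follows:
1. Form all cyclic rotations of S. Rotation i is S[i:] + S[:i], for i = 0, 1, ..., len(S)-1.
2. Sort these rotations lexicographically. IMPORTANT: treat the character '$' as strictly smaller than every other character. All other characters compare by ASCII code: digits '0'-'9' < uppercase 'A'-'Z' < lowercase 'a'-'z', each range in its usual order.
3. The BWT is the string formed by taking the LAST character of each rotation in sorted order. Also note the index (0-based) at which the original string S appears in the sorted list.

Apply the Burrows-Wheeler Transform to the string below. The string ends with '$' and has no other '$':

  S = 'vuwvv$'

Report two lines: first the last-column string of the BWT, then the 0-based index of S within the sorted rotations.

All 6 rotations (rotation i = S[i:]+S[:i]):
  rot[0] = vuwvv$
  rot[1] = uwvv$v
  rot[2] = wvv$vu
  rot[3] = vv$vuw
  rot[4] = v$vuwv
  rot[5] = $vuwvv
Sorted (with $ < everything):
  sorted[0] = $vuwvv  (last char: 'v')
  sorted[1] = uwvv$v  (last char: 'v')
  sorted[2] = v$vuwv  (last char: 'v')
  sorted[3] = vuwvv$  (last char: '$')
  sorted[4] = vv$vuw  (last char: 'w')
  sorted[5] = wvv$vu  (last char: 'u')
Last column: vvv$wu
Original string S is at sorted index 3

Answer: vvv$wu
3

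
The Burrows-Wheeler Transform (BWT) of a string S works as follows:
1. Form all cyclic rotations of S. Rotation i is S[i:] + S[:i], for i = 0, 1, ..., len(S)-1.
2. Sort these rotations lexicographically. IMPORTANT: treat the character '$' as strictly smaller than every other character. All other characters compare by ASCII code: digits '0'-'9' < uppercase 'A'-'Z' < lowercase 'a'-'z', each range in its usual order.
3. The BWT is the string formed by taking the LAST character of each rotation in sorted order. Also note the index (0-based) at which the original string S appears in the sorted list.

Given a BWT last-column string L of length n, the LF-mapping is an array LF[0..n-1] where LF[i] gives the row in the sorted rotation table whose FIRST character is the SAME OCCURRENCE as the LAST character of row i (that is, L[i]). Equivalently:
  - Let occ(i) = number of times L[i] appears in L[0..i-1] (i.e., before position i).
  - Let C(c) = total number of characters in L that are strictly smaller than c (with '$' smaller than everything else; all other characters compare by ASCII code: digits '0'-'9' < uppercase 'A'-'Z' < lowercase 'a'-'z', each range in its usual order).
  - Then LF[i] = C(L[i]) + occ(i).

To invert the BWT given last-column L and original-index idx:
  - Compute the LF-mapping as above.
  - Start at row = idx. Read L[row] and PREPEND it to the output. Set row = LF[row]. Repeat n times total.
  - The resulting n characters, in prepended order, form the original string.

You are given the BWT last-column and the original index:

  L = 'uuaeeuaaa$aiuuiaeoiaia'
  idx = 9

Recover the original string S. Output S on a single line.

LF mapping: 17 18 1 9 10 19 2 3 4 0 5 12 20 21 13 6 11 16 14 7 15 8
Walk LF starting at row 9, prepending L[row]:
  step 1: row=9, L[9]='$', prepend. Next row=LF[9]=0
  step 2: row=0, L[0]='u', prepend. Next row=LF[0]=17
  step 3: row=17, L[17]='o', prepend. Next row=LF[17]=16
  step 4: row=16, L[16]='e', prepend. Next row=LF[16]=11
  step 5: row=11, L[11]='i', prepend. Next row=LF[11]=12
  step 6: row=12, L[12]='u', prepend. Next row=LF[12]=20
  step 7: row=20, L[20]='i', prepend. Next row=LF[20]=15
  step 8: row=15, L[15]='a', prepend. Next row=LF[15]=6
  step 9: row=6, L[6]='a', prepend. Next row=LF[6]=2
  step 10: row=2, L[2]='a', prepend. Next row=LF[2]=1
  step 11: row=1, L[1]='u', prepend. Next row=LF[1]=18
  step 12: row=18, L[18]='i', prepend. Next row=LF[18]=14
  step 13: row=14, L[14]='i', prepend. Next row=LF[14]=13
  step 14: row=13, L[13]='u', prepend. Next row=LF[13]=21
  step 15: row=21, L[21]='a', prepend. Next row=LF[21]=8
  step 16: row=8, L[8]='a', prepend. Next row=LF[8]=4
  step 17: row=4, L[4]='e', prepend. Next row=LF[4]=10
  step 18: row=10, L[10]='a', prepend. Next row=LF[10]=5
  step 19: row=5, L[5]='u', prepend. Next row=LF[5]=19
  step 20: row=19, L[19]='a', prepend. Next row=LF[19]=7
  step 21: row=7, L[7]='a', prepend. Next row=LF[7]=3
  step 22: row=3, L[3]='e', prepend. Next row=LF[3]=9
Reversed output: eaauaeaauiiuaaaiuieou$

Answer: eaauaeaauiiuaaaiuieou$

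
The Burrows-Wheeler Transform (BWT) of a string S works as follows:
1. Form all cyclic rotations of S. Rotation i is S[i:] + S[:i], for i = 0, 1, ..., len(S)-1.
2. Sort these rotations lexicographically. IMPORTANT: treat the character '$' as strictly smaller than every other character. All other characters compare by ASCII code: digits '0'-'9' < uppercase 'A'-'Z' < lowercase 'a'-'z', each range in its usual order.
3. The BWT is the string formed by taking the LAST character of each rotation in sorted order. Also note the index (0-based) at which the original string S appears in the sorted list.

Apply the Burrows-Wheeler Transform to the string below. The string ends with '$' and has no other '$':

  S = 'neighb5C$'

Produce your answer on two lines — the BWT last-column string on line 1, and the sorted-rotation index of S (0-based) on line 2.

All 9 rotations (rotation i = S[i:]+S[:i]):
  rot[0] = neighb5C$
  rot[1] = eighb5C$n
  rot[2] = ighb5C$ne
  rot[3] = ghb5C$nei
  rot[4] = hb5C$neig
  rot[5] = b5C$neigh
  rot[6] = 5C$neighb
  rot[7] = C$neighb5
  rot[8] = $neighb5C
Sorted (with $ < everything):
  sorted[0] = $neighb5C  (last char: 'C')
  sorted[1] = 5C$neighb  (last char: 'b')
  sorted[2] = C$neighb5  (last char: '5')
  sorted[3] = b5C$neigh  (last char: 'h')
  sorted[4] = eighb5C$n  (last char: 'n')
  sorted[5] = ghb5C$nei  (last char: 'i')
  sorted[6] = hb5C$neig  (last char: 'g')
  sorted[7] = ighb5C$ne  (last char: 'e')
  sorted[8] = neighb5C$  (last char: '$')
Last column: Cb5hnige$
Original string S is at sorted index 8

Answer: Cb5hnige$
8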